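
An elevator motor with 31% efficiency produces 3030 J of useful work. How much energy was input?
W_in = W_out/η = 3030/0.31 = 9774 J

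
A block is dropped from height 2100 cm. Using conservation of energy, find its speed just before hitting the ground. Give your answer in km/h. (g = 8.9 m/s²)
Convert to SI: h = 21.0 m
mgh = ½mv² ⇒ v = √(2gh) = √(2·8.9·21.0) = 19.3339 m/s = 69.6 km/h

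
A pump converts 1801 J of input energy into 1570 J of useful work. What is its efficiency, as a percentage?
η = W_out/W_in = 1570/1801 = 87.17%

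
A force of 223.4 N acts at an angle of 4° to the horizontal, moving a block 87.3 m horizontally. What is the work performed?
W = F·d·cosθ = (223.4)(87.3)cos(4°) = 19460 J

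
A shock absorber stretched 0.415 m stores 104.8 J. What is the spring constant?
k = 2·PE/x² = 2·104.8/(0.415)² = 1217 N/m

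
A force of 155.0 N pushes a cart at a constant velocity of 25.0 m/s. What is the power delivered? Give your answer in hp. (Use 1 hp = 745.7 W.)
P = Fv = (155.0)(25.0) = 3875.0 W = 5.196 hp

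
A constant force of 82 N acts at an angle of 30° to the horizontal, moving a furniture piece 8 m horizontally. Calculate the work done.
W = F·d·cosθ = (82)(8)cos(30°) = 568.1 J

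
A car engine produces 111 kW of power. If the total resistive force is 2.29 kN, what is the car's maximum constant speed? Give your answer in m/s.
Convert to SI: F = 2290.0 N
P = Fv ⇒ v = P/F = 111000 W/2290.0 N = 48.47 m/s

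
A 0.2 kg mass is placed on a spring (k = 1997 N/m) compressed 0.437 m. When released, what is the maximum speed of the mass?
½kx² = ½mv² ⇒ v = x√(k/m) = (0.437)√(1997/0.2) = 43.67 m/s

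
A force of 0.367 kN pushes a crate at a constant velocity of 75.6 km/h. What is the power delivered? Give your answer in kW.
Convert to SI: F = 367.0 N, v = 21.0 m/s
P = Fv = (367.0)(21.0) = 7707.0 W = 7.707 kW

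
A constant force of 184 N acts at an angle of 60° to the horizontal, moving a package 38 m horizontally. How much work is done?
W = F·d·cosθ = (184)(38)cos(60°) = 3496 J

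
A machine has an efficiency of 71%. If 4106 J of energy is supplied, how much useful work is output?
W_out = η·W_in = 0.71·4106 = 2915.26 J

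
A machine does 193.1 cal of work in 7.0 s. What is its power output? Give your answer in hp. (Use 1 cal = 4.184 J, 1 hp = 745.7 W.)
Convert to SI: W = 807.93 J, t = 7.0 s
P = W/t = 807.93/7.0 = 115.419 W = 0.1548 hp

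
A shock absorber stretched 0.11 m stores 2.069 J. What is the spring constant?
k = 2·PE/x² = 2·2.069/(0.11)² = 342.0 N/m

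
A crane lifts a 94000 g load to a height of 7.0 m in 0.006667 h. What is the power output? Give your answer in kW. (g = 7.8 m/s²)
Convert to SI: m = 94.0 kg, h = 7.0 m, t = 24.0012 s
P = mgh/t = (94.0)(7.8)(7.0)/24.0012 = 213.839 W = 0.2138 kW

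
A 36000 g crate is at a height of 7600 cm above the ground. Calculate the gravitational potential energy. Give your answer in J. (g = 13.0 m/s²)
Convert to SI: m = 36.0 kg, h = 76.0 m
PE = mgh = (36.0)(13.0)(76.0) = 35570 J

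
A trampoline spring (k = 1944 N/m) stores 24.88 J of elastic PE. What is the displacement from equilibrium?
x = √(2·PE/k) = √(2·24.88/1944) = 0.16 m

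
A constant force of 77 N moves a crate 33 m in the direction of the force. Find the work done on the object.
W = F·d = (77)(33) = 2541 J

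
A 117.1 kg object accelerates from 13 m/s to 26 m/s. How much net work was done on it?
W = ΔKE = ½m(v₂² − v₁²) = ½(117.1)(26² − 13²) = 29684.85 J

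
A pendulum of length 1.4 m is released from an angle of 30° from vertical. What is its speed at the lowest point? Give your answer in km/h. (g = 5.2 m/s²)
h = L(1 − cosθ) = 1.4(1 − cos30°) = 0.187564 m
v = √(2gh) = √(2·5.2·0.187564) = 1.39666 m/s = 5.028 km/h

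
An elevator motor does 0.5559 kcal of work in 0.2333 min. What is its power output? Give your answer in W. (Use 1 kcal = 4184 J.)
Convert to SI: W = 2325.89 J, t = 13.998 s
P = W/t = 2325.89/13.998 = 166.2 W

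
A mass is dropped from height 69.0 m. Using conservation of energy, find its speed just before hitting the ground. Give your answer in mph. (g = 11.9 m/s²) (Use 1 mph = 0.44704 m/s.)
mgh = ½mv² ⇒ v = √(2gh) = √(2·11.9·69.0) = 40.5241 m/s = 90.65 mph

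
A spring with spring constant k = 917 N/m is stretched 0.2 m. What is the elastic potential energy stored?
PE = ½kx² = ½(917)(0.2)² = 18.34 J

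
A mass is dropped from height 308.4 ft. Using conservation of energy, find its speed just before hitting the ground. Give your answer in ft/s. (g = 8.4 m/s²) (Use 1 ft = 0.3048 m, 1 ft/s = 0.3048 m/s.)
Convert to SI: h = 94.0003 m
mgh = ½mv² ⇒ v = √(2gh) = √(2·8.4·94.0003) = 39.7392 m/s = 130.4 ft/s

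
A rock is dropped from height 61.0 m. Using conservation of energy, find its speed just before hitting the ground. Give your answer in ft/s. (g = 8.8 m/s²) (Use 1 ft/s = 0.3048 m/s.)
mgh = ½mv² ⇒ v = √(2gh) = √(2·8.8·61.0) = 32.7658 m/s = 107.5 ft/s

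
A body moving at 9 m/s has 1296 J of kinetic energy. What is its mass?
m = 2·KE/v² = 2·1296/(9)² = 32.0 kg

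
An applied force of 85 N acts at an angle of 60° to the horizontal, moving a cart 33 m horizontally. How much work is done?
W = F·d·cosθ = (85)(33)cos(60°) = 1403 J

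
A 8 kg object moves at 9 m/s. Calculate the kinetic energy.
KE = ½mv² = ½(8)(9)² = 324.0 J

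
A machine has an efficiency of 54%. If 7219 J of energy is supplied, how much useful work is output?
W_out = η·W_in = 0.54·7219 = 3898.26 J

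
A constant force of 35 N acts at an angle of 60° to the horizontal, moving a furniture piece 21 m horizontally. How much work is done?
W = F·d·cosθ = (35)(21)cos(60°) = 367.5 J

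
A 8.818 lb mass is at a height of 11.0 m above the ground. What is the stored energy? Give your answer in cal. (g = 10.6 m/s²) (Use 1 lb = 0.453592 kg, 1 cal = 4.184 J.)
Convert to SI: m = 3.99977 kg, h = 11.0 m
PE = mgh = (3.99977)(10.6)(11.0) = 466.374 J = 111.5 cal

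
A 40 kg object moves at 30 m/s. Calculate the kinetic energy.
KE = ½mv² = ½(40)(30)² = 18000.0 J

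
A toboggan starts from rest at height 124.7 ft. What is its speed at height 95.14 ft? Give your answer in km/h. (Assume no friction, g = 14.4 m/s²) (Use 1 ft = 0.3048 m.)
Convert to SI: h₁−h₂ = 9.00989 m
mgh₁ = mgh₂ + ½mv² ⇒ v = √(2g(h₁−h₂)) = √(2·14.4·9.00989) = 16.1085 m/s = 57.99 km/h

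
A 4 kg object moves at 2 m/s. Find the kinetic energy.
KE = ½mv² = ½(4)(2)² = 8.0 J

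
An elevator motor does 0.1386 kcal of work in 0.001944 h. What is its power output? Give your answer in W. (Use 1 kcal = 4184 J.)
Convert to SI: W = 579.902 J, t = 6.9984 s
P = W/t = 579.902/6.9984 = 82.86 W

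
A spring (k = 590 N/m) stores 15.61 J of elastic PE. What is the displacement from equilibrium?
x = √(2·PE/k) = √(2·15.61/590) = 0.23 m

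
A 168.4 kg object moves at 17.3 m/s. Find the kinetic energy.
KE = ½mv² = ½(168.4)(17.3)² = 25200 J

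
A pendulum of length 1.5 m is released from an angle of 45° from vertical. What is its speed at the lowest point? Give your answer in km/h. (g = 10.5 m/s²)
h = L(1 − cosθ) = 1.5(1 − cos45°) = 0.43934 m
v = √(2gh) = √(2·10.5·0.43934) = 3.03746 m/s = 10.93 km/h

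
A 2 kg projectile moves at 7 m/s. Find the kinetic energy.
KE = ½mv² = ½(2)(7)² = 49.0 J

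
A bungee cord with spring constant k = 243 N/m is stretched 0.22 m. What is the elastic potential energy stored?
PE = ½kx² = ½(243)(0.22)² = 5.881 J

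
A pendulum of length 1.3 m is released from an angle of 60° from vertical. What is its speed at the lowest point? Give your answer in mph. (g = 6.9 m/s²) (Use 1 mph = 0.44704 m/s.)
h = L(1 − cosθ) = 1.3(1 − cos60°) = 0.65 m
v = √(2gh) = √(2·6.9·0.65) = 2.995 m/s = 6.7 mph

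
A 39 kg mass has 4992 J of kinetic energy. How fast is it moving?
v = √(2·KE/m) = √(2·4992/39) = 16.0 m/s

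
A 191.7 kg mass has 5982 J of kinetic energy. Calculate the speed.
v = √(2·KE/m) = √(2·5982/191.7) = 7.9 m/s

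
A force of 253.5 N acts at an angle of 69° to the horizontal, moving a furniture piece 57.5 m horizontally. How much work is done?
W = F·d·cosθ = (253.5)(57.5)cos(69°) = 5224 J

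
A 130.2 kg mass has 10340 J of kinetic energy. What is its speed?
v = √(2·KE/m) = √(2·10340/130.2) = 12.6 m/s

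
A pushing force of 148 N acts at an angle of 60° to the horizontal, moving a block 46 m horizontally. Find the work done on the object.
W = F·d·cosθ = (148)(46)cos(60°) = 3404 J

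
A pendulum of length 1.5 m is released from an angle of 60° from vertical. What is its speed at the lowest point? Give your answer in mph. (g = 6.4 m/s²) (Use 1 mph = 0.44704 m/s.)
h = L(1 − cosθ) = 1.5(1 − cos60°) = 0.75 m
v = √(2gh) = √(2·6.4·0.75) = 3.09839 m/s = 6.931 mph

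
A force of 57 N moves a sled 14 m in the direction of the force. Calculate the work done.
W = F·d = (57)(14) = 798.0 J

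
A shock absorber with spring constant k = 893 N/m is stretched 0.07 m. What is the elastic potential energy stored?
PE = ½kx² = ½(893)(0.07)² = 2.188 J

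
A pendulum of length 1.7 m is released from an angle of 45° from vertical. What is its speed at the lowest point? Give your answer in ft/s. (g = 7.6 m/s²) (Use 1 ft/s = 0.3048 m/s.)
h = L(1 − cosθ) = 1.7(1 − cos45°) = 0.497918 m
v = √(2gh) = √(2·7.6·0.497918) = 2.75107 m/s = 9.026 ft/s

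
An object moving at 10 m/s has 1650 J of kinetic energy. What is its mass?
m = 2·KE/v² = 2·1650/(10)² = 33.0 kg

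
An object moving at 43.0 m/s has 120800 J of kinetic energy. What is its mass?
m = 2·KE/v² = 2·120800/(43.0)² = 130.7 kg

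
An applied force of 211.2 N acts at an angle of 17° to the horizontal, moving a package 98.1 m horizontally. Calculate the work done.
W = F·d·cosθ = (211.2)(98.1)cos(17°) = 19810 J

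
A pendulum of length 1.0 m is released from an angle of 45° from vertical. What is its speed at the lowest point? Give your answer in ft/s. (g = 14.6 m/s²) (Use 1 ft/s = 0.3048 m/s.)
h = L(1 − cosθ) = 1.0(1 − cos45°) = 0.292893 m
v = √(2gh) = √(2·14.6·0.292893) = 2.92446 m/s = 9.595 ft/s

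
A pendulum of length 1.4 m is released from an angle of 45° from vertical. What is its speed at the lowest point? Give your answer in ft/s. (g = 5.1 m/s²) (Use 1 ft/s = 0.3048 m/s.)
h = L(1 − cosθ) = 1.4(1 − cos45°) = 0.410051 m
v = √(2gh) = √(2·5.1·0.410051) = 2.04512 m/s = 6.71 ft/s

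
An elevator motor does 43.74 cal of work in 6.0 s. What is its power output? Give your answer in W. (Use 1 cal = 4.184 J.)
Convert to SI: W = 183.008 J, t = 6.0 s
P = W/t = 183.008/6.0 = 30.5 W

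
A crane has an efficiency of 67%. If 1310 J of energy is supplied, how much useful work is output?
W_out = η·W_in = 0.67·1310 = 877.7 J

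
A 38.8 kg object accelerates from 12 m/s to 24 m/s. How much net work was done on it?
W = ΔKE = ½m(v₂² − v₁²) = ½(38.8)(24² − 12²) = 8380.8 J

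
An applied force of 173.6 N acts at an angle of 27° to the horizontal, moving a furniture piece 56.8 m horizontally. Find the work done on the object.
W = F·d·cosθ = (173.6)(56.8)cos(27°) = 8786 J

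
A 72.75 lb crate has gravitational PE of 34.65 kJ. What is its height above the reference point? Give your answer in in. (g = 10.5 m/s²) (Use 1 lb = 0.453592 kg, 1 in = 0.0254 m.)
Convert to SI: m = 32.9988 kg, PE = 34650.0 J
h = PE/(mg) = 34650.0/(32.9988·10.5) = 100.004 m = 3937 in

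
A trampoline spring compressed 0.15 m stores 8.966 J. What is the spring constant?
k = 2·PE/x² = 2·8.966/(0.15)² = 797.0 N/m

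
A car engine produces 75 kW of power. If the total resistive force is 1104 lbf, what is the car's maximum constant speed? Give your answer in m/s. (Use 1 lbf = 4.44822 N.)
Convert to SI: F = 4910.83 N
P = Fv ⇒ v = P/F = 75000 W/4910.83 N = 15.27 m/s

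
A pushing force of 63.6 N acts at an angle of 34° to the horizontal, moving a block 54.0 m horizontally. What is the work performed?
W = F·d·cosθ = (63.6)(54.0)cos(34°) = 2847 J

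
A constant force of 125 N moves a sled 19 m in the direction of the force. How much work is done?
W = F·d = (125)(19) = 2375 J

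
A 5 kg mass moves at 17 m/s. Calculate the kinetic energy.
KE = ½mv² = ½(5)(17)² = 722.5 J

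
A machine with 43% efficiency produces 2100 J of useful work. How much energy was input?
W_in = W_out/η = 2100/0.43 = 4884 J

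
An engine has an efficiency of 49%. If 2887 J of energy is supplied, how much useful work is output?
W_out = η·W_in = 0.49·2887 = 1414.63 J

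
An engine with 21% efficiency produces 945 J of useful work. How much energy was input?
W_in = W_out/η = 945/0.21 = 4500 J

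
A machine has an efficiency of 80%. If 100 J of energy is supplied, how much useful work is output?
W_out = η·W_in = 0.8·100 = 80.0 J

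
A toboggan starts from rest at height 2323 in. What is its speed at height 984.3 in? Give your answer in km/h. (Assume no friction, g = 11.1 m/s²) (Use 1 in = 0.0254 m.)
Convert to SI: h₁−h₂ = 34.003 m
mgh₁ = mgh₂ + ½mv² ⇒ v = √(2g(h₁−h₂)) = √(2·11.1·34.003) = 27.4748 m/s = 98.91 km/h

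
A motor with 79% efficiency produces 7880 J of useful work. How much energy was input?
W_in = W_out/η = 7880/0.79 = 9975 J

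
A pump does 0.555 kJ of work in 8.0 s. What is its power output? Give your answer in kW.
Convert to SI: W = 555.0 J, t = 8.0 s
P = W/t = 555.0/8.0 = 69.375 W = 0.06938 kW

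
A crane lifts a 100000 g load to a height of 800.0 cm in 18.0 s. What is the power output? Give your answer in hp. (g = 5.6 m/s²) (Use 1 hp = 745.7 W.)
Convert to SI: m = 100.0 kg, h = 8.0 m, t = 18.0 s
P = mgh/t = (100.0)(5.6)(8.0)/18.0 = 248.889 W = 0.3338 hp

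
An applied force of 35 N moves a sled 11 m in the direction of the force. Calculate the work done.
W = F·d = (35)(11) = 385.0 J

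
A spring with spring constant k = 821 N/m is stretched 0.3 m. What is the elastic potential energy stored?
PE = ½kx² = ½(821)(0.3)² = 36.95 J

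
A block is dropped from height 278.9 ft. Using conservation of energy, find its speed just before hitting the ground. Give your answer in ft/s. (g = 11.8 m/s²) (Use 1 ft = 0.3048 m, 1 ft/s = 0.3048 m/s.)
Convert to SI: h = 85.0087 m
mgh = ½mv² ⇒ v = √(2gh) = √(2·11.8·85.0087) = 44.7907 m/s = 147.0 ft/s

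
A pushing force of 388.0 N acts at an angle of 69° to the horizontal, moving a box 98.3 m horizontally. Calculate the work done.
W = F·d·cosθ = (388.0)(98.3)cos(69°) = 13670 J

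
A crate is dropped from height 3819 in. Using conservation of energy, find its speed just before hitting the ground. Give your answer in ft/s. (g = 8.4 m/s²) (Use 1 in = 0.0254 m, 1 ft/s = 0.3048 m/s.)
Convert to SI: h = 97.0026 m
mgh = ½mv² ⇒ v = √(2gh) = √(2·8.4·97.0026) = 40.3688 m/s = 132.4 ft/s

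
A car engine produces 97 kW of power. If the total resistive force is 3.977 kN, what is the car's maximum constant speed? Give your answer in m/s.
Convert to SI: F = 3977.0 N
P = Fv ⇒ v = P/F = 97000 W/3977.0 N = 24.39 m/s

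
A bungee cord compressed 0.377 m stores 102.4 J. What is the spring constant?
k = 2·PE/x² = 2·102.4/(0.377)² = 1441 N/m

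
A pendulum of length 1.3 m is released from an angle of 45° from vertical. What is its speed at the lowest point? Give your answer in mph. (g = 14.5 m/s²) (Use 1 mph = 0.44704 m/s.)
h = L(1 − cosθ) = 1.3(1 − cos45°) = 0.380761 m
v = √(2gh) = √(2·14.5·0.380761) = 3.32296 m/s = 7.433 mph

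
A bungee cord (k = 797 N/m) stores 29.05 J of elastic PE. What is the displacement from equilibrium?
x = √(2·PE/k) = √(2·29.05/797) = 0.27 m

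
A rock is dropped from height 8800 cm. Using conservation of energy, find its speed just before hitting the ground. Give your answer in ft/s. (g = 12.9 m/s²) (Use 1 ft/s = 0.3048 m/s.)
Convert to SI: h = 88.0 m
mgh = ½mv² ⇒ v = √(2gh) = √(2·12.9·88.0) = 47.6487 m/s = 156.3 ft/s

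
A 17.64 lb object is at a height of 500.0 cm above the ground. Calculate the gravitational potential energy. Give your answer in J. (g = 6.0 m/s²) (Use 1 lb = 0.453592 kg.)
Convert to SI: m = 8.00136 kg, h = 5.0 m
PE = mgh = (8.00136)(6.0)(5.0) = 240.0 J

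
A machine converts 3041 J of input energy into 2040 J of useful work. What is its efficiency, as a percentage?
η = W_out/W_in = 2040/3041 = 67.08%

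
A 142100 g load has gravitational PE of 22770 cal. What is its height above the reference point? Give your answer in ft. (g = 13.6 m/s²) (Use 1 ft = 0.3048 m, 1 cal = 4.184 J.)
Convert to SI: m = 142.1 kg, PE = 95269.7 J
h = PE/(mg) = 95269.7/(142.1·13.6) = 49.2971 m = 161.7 ft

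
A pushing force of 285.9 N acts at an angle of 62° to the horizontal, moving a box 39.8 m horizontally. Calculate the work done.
W = F·d·cosθ = (285.9)(39.8)cos(62°) = 5342 J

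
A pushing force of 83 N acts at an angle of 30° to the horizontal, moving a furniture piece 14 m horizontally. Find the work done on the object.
W = F·d·cosθ = (83)(14)cos(30°) = 1006 J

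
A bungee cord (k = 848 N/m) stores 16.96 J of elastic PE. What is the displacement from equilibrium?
x = √(2·PE/k) = √(2·16.96/848) = 0.2 m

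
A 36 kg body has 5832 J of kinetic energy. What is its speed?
v = √(2·KE/m) = √(2·5832/36) = 18.0 m/s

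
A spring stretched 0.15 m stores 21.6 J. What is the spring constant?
k = 2·PE/x² = 2·21.6/(0.15)² = 1920 N/m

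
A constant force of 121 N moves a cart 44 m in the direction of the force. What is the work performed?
W = F·d = (121)(44) = 5324 J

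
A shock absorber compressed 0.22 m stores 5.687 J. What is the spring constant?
k = 2·PE/x² = 2·5.687/(0.22)² = 235.0 N/m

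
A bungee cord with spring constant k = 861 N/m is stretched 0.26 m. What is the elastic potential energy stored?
PE = ½kx² = ½(861)(0.26)² = 29.1 J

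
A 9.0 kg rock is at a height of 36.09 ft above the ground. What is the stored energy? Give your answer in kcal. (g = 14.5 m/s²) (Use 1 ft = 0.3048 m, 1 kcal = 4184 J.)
Convert to SI: m = 9.0 kg, h = 11.0002 m
PE = mgh = (9.0)(14.5)(11.0002) = 1435.53 J = 0.3431 kcal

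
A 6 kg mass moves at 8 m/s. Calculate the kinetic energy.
KE = ½mv² = ½(6)(8)² = 192.0 J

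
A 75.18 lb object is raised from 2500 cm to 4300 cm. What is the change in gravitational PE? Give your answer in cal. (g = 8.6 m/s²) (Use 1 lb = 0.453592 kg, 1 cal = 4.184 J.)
Convert to SI: m = 34.101 kg, Δh = 18.0 m
ΔPE = mgΔh = (34.101)(8.6)(18.0) = 5278.84 J = 1262 cal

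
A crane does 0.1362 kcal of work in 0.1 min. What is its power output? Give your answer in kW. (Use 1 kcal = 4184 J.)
Convert to SI: W = 569.861 J, t = 6.0 s
P = W/t = 569.861/6.0 = 94.9768 W = 0.09498 kW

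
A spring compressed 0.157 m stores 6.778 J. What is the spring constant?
k = 2·PE/x² = 2·6.778/(0.157)² = 550.0 N/m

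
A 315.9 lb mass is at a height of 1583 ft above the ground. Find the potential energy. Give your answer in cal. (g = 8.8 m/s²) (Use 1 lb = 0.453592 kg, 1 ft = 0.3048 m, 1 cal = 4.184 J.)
Convert to SI: m = 143.29 kg, h = 482.498 m
PE = mgh = (143.29)(8.8)(482.498) = 608406 J = 145400 cal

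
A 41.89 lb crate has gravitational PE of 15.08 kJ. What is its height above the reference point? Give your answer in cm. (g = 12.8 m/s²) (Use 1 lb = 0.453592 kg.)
Convert to SI: m = 19.001 kg, PE = 15080.0 J
h = PE/(mg) = 15080.0/(19.001·12.8) = 62.0034 m = 6200 cm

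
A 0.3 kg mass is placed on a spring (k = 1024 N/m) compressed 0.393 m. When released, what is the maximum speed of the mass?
½kx² = ½mv² ⇒ v = x√(k/m) = (0.393)√(1024/0.3) = 22.96 m/s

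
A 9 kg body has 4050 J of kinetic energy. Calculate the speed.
v = √(2·KE/m) = √(2·4050/9) = 30.0 m/s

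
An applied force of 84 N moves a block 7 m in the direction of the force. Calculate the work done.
W = F·d = (84)(7) = 588.0 J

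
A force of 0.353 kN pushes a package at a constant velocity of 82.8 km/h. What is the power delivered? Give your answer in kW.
Convert to SI: F = 353.0 N, v = 23.0 m/s
P = Fv = (353.0)(23.0) = 8119.0 W = 8.119 kW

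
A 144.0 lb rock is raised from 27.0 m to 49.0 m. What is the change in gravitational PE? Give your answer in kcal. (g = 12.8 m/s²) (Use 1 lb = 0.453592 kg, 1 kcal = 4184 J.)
Convert to SI: m = 65.3172 kg, Δh = 22.0 m
ΔPE = mgΔh = (65.3172)(12.8)(22.0) = 18393.3 J = 4.396 kcal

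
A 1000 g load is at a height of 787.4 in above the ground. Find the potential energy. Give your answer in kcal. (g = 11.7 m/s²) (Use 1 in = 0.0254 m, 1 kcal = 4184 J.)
Convert to SI: m = 1.0 kg, h = 20.0 m
PE = mgh = (1.0)(11.7)(20.0) = 234.0 J = 0.05593 kcal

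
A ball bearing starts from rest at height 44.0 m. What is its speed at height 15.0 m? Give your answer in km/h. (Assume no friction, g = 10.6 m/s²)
mgh₁ = mgh₂ + ½mv² ⇒ v = √(2g(h₁−h₂)) = √(2·10.6·29.0) = 24.7952 m/s = 89.26 km/h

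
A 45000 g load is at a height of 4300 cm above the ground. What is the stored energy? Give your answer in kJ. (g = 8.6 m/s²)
Convert to SI: m = 45.0 kg, h = 43.0 m
PE = mgh = (45.0)(8.6)(43.0) = 16641.0 J = 16.64 kJ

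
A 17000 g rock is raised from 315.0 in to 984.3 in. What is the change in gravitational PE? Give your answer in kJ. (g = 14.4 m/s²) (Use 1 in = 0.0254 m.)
Convert to SI: m = 17.0 kg, Δh = 17.0002 m
ΔPE = mgΔh = (17.0)(14.4)(17.0002) = 4161.65 J = 4.162 kJ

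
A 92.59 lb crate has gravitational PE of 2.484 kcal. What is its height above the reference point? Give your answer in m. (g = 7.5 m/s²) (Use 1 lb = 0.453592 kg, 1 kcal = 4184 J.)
Convert to SI: m = 41.9981 kg, PE = 10393.1 J
h = PE/(mg) = 10393.1/(41.9981·7.5) = 33.0 m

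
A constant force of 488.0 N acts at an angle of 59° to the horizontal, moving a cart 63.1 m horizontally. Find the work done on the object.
W = F·d·cosθ = (488.0)(63.1)cos(59°) = 15860 J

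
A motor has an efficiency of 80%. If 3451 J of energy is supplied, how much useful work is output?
W_out = η·W_in = 0.8·3451 = 2760.8 J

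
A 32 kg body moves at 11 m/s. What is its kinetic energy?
KE = ½mv² = ½(32)(11)² = 1936.0 J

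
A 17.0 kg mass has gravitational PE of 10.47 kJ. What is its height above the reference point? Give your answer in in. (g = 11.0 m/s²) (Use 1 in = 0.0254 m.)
Convert to SI: m = 17.0 kg, PE = 10470.0 J
h = PE/(mg) = 10470.0/(17.0·11.0) = 55.9893 m = 2204 in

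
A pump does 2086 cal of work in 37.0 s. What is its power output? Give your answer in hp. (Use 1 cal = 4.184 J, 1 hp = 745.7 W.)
Convert to SI: W = 8727.82 J, t = 37.0 s
P = W/t = 8727.82/37.0 = 235.887 W = 0.3163 hp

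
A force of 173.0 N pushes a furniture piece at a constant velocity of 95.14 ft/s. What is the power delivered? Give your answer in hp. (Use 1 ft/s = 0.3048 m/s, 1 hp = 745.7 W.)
Convert to SI: F = 173.0 N, v = 28.9987 m/s
P = Fv = (173.0)(28.9987) = 5016.77 W = 6.728 hp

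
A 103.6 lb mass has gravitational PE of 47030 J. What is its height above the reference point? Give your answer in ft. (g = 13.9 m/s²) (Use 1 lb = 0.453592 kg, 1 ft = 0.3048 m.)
Convert to SI: m = 46.9921 kg, PE = 47030.0 J
h = PE/(mg) = 47030.0/(46.9921·13.9) = 72.0004 m = 236.2 ft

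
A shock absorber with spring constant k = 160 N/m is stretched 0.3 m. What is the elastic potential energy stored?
PE = ½kx² = ½(160)(0.3)² = 7.2 J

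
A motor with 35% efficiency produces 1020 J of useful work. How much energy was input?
W_in = W_out/η = 1020/0.35 = 2914 J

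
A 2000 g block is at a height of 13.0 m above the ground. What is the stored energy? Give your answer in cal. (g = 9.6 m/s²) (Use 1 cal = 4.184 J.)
Convert to SI: m = 2.0 kg, h = 13.0 m
PE = mgh = (2.0)(9.6)(13.0) = 249.6 J = 59.66 cal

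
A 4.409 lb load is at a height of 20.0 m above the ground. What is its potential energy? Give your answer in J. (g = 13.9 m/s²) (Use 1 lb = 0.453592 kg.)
Convert to SI: m = 1.99989 kg, h = 20.0 m
PE = mgh = (1.99989)(13.9)(20.0) = 556.0 J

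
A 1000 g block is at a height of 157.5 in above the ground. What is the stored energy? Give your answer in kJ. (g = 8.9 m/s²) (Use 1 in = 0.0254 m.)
Convert to SI: m = 1.0 kg, h = 4.0005 m
PE = mgh = (1.0)(8.9)(4.0005) = 35.6045 J = 0.0356 kJ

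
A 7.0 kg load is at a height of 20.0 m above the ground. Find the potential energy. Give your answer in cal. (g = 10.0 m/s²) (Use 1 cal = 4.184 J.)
PE = mgh = (7.0)(10.0)(20.0) = 1400.0 J = 334.6 cal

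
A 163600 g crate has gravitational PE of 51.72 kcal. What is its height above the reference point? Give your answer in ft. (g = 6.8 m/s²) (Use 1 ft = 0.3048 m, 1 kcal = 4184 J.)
Convert to SI: m = 163.6 kg, PE = 216396 J
h = PE/(mg) = 216396/(163.6·6.8) = 194.517 m = 638.2 ft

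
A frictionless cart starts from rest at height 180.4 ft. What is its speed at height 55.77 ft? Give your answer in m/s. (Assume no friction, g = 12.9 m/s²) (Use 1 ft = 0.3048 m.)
Convert to SI: h₁−h₂ = 37.9872 m
mgh₁ = mgh₂ + ½mv² ⇒ v = √(2g(h₁−h₂)) = √(2·12.9·37.9872) = 31.31 m/s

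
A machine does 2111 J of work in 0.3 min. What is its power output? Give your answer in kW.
Convert to SI: W = 2111.0 J, t = 18.0 s
P = W/t = 2111.0/18.0 = 117.278 W = 0.1173 kW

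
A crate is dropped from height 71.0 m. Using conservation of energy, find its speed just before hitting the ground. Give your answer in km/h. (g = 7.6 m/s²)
mgh = ½mv² ⇒ v = √(2gh) = √(2·7.6·71.0) = 32.8512 m/s = 118.3 km/h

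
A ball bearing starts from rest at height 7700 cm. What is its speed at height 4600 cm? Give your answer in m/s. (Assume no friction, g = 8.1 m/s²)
Convert to SI: h₁−h₂ = 31.0 m
mgh₁ = mgh₂ + ½mv² ⇒ v = √(2g(h₁−h₂)) = √(2·8.1·31.0) = 22.41 m/s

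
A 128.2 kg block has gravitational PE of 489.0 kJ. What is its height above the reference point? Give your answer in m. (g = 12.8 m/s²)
Convert to SI: m = 128.2 kg, PE = 489000 J
h = PE/(mg) = 489000/(128.2·12.8) = 298.0 m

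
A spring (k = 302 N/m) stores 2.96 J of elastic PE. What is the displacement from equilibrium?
x = √(2·PE/k) = √(2·2.96/302) = 0.14 m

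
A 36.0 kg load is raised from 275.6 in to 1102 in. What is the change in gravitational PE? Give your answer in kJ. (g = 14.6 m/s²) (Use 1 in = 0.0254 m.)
Convert to SI: m = 36.0 kg, Δh = 20.9906 m
ΔPE = mgΔh = (36.0)(14.6)(20.9906) = 11032.6 J = 11.03 kJ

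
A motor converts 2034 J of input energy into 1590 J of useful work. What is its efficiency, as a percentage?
η = W_out/W_in = 1590/2034 = 78.17%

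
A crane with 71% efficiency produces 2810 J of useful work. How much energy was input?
W_in = W_out/η = 2810/0.71 = 3958 J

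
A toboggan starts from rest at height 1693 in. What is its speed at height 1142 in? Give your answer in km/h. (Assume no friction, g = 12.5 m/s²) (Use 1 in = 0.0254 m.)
Convert to SI: h₁−h₂ = 13.9954 m
mgh₁ = mgh₂ + ½mv² ⇒ v = √(2g(h₁−h₂)) = √(2·12.5·13.9954) = 18.7052 m/s = 67.34 km/h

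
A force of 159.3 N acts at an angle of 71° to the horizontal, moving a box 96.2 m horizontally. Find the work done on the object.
W = F·d·cosθ = (159.3)(96.2)cos(71°) = 4989 J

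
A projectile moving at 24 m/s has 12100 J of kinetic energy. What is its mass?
m = 2·KE/v² = 2·12100/(24)² = 42.01 kg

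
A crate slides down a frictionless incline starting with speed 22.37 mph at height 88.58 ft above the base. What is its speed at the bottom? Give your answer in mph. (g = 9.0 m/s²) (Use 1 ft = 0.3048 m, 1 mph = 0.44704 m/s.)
Convert to SI: v₀ = 10.0003 m/s, h = 26.9992 m
½mv₀² + mgh = ½mv² ⇒ v = √(v₀² + 2gh) = √(10.0003² + 2·9.0·26.9992) = 24.2073 m/s = 54.15 mph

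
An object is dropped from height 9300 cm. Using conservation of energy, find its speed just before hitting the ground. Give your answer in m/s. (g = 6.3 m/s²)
Convert to SI: h = 93.0 m
mgh = ½mv² ⇒ v = √(2gh) = √(2·6.3·93.0) = 34.23 m/s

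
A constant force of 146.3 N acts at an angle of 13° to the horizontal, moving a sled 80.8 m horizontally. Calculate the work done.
W = F·d·cosθ = (146.3)(80.8)cos(13°) = 11520 J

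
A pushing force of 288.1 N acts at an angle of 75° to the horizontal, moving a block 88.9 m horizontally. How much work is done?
W = F·d·cosθ = (288.1)(88.9)cos(75°) = 6629 J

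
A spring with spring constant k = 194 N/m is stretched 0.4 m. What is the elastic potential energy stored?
PE = ½kx² = ½(194)(0.4)² = 15.52 J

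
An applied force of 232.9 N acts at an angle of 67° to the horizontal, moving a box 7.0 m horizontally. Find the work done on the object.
W = F·d·cosθ = (232.9)(7.0)cos(67°) = 637.0 J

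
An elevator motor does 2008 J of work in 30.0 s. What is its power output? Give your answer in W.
P = W/t = 2008.0/30.0 = 66.93 W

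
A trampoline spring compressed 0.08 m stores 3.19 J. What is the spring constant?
k = 2·PE/x² = 2·3.19/(0.08)² = 996.9 N/m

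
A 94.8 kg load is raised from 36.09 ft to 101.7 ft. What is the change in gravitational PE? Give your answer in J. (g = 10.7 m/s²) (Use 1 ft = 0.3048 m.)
Convert to SI: m = 94.8 kg, Δh = 19.9979 m
ΔPE = mgΔh = (94.8)(10.7)(19.9979) = 20290 J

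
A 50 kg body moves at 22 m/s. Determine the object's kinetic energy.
KE = ½mv² = ½(50)(22)² = 12100.0 J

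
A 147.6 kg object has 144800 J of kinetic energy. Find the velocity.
v = √(2·KE/m) = √(2·144800/147.6) = 44.3 m/s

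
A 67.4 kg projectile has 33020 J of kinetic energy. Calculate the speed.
v = √(2·KE/m) = √(2·33020/67.4) = 31.3 m/s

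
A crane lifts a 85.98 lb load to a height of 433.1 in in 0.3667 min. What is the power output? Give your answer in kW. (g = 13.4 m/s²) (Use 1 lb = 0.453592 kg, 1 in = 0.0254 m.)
Convert to SI: m = 38.9998 kg, h = 11.0007 m, t = 22.002 s
P = mgh/t = (38.9998)(13.4)(11.0007)/22.002 = 261.293 W = 0.2613 kW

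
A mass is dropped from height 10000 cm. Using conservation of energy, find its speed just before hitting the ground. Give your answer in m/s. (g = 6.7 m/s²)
Convert to SI: h = 100.0 m
mgh = ½mv² ⇒ v = √(2gh) = √(2·6.7·100.0) = 36.61 m/s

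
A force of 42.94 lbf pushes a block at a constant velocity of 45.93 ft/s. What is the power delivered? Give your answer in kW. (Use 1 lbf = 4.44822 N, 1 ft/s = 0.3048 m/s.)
Convert to SI: F = 191.007 N, v = 13.9995 m/s
P = Fv = (191.007)(13.9995) = 2673.99 W = 2.674 kW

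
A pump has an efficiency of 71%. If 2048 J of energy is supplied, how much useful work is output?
W_out = η·W_in = 0.71·2048 = 1454.08 J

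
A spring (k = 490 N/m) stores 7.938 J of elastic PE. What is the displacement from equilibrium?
x = √(2·PE/k) = √(2·7.938/490) = 0.18 m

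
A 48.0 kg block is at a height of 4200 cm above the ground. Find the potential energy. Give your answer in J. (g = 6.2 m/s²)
Convert to SI: m = 48.0 kg, h = 42.0 m
PE = mgh = (48.0)(6.2)(42.0) = 12500 J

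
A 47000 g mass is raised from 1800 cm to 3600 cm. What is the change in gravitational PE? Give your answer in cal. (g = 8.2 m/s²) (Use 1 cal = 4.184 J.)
Convert to SI: m = 47.0 kg, Δh = 18.0 m
ΔPE = mgΔh = (47.0)(8.2)(18.0) = 6937.2 J = 1658 cal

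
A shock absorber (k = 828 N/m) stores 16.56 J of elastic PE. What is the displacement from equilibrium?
x = √(2·PE/k) = √(2·16.56/828) = 0.2 m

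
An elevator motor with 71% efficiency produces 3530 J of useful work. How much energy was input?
W_in = W_out/η = 3530/0.71 = 4972 J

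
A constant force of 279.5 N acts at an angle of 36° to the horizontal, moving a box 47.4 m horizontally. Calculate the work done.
W = F·d·cosθ = (279.5)(47.4)cos(36°) = 10720 J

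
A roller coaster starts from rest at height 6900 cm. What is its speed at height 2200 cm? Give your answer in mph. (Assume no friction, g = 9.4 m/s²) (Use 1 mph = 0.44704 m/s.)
Convert to SI: h₁−h₂ = 47.0 m
mgh₁ = mgh₂ + ½mv² ⇒ v = √(2g(h₁−h₂)) = √(2·9.4·47.0) = 29.7254 m/s = 66.49 mph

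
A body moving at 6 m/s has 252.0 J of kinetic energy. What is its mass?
m = 2·KE/v² = 2·252.0/(6)² = 14.0 kg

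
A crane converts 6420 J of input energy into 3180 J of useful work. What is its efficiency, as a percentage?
η = W_out/W_in = 3180/6420 = 49.53%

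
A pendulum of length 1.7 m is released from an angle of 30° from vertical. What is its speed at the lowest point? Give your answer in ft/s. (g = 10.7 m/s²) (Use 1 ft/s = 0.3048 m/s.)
h = L(1 − cosθ) = 1.7(1 − cos30°) = 0.227757 m
v = √(2gh) = √(2·10.7·0.227757) = 2.20771 m/s = 7.243 ft/s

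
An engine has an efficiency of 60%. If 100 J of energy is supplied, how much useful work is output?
W_out = η·W_in = 0.6·100 = 60.0 J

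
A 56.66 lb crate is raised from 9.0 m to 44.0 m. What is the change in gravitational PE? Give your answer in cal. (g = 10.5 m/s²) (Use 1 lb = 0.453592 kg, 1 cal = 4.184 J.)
Convert to SI: m = 25.7005 kg, Δh = 35.0 m
ΔPE = mgΔh = (25.7005)(10.5)(35.0) = 9444.94 J = 2257 cal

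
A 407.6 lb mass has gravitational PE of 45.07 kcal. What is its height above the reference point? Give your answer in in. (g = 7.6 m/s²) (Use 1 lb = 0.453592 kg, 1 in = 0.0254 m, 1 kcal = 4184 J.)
Convert to SI: m = 184.884 kg, PE = 188573 J
h = PE/(mg) = 188573/(184.884·7.6) = 134.204 m = 5284 in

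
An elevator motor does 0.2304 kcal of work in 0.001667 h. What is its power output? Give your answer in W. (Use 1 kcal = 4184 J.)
Convert to SI: W = 963.994 J, t = 6.0012 s
P = W/t = 963.994/6.0012 = 160.6 W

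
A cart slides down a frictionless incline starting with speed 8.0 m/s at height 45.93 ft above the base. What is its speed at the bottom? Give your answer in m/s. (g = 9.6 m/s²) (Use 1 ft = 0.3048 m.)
Convert to SI: v₀ = 8.0 m/s, h = 13.9995 m
½mv₀² + mgh = ½mv² ⇒ v = √(v₀² + 2gh) = √(8.0² + 2·9.6·13.9995) = 18.24 m/s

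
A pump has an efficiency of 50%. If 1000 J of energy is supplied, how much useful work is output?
W_out = η·W_in = 0.5·1000 = 500.0 J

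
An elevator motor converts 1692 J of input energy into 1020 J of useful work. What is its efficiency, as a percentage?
η = W_out/W_in = 1020/1692 = 60.28%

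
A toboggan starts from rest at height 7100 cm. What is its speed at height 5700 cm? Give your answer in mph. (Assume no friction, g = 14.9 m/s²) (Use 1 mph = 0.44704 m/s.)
Convert to SI: h₁−h₂ = 14.0 m
mgh₁ = mgh₂ + ½mv² ⇒ v = √(2g(h₁−h₂)) = √(2·14.9·14.0) = 20.4255 m/s = 45.69 mph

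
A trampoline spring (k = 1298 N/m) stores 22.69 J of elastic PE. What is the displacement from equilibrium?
x = √(2·PE/k) = √(2·22.69/1298) = 0.187 m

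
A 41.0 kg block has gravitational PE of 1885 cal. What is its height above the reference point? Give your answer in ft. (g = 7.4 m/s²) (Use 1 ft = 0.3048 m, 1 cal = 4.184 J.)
Convert to SI: m = 41.0 kg, PE = 7886.84 J
h = PE/(mg) = 7886.84/(41.0·7.4) = 25.99486 m = 85.28 ft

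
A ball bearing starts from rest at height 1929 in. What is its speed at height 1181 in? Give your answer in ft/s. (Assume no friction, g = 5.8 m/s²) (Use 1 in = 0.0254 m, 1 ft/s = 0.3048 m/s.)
Convert to SI: h₁−h₂ = 18.9992 m
mgh₁ = mgh₂ + ½mv² ⇒ v = √(2g(h₁−h₂)) = √(2·5.8·18.9992) = 14.8456 m/s = 48.71 ft/s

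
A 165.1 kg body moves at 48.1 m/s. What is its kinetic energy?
KE = ½mv² = ½(165.1)(48.1)² = 191000 J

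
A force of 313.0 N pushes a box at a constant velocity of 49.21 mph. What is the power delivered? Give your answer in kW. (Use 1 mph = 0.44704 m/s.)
Convert to SI: F = 313.0 N, v = 21.9988 m/s
P = Fv = (313.0)(21.9988) = 6885.64 W = 6.886 kW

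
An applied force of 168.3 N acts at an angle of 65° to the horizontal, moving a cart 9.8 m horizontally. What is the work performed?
W = F·d·cosθ = (168.3)(9.8)cos(65°) = 697.0 J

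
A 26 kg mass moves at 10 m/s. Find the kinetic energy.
KE = ½mv² = ½(26)(10)² = 1300.0 J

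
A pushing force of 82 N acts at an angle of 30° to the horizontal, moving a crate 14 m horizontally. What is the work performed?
W = F·d·cosθ = (82)(14)cos(30°) = 994.2 J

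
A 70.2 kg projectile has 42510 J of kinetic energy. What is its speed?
v = √(2·KE/m) = √(2·42510/70.2) = 34.8 m/s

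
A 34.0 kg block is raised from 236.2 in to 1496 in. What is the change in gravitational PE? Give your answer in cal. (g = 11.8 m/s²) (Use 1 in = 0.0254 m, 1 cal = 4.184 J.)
Convert to SI: m = 34.0 kg, Δh = 31.9989 m
ΔPE = mgΔh = (34.0)(11.8)(31.9989) = 12838.0 J = 3068 cal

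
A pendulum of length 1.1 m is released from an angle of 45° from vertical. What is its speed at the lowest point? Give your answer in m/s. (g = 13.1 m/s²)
h = L(1 − cosθ) = 1.1(1 − cos45°) = 0.322183 m
v = √(2gh) = √(2·13.1·0.322183) = 2.905 m/s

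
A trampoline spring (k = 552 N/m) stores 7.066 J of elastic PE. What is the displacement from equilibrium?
x = √(2·PE/k) = √(2·7.066/552) = 0.16 m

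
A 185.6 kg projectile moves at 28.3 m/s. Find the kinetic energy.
KE = ½mv² = ½(185.6)(28.3)² = 74320 J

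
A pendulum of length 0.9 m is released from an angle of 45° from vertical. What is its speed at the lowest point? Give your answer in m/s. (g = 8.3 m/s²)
h = L(1 − cosθ) = 0.9(1 − cos45°) = 0.263604 m
v = √(2gh) = √(2·8.3·0.263604) = 2.092 m/s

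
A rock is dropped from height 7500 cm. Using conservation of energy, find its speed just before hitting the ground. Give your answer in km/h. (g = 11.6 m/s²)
Convert to SI: h = 75.0 m
mgh = ½mv² ⇒ v = √(2gh) = √(2·11.6·75.0) = 41.7133 m/s = 150.2 km/h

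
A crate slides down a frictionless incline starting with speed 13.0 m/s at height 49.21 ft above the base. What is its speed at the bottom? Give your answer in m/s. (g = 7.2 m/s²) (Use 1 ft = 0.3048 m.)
Convert to SI: v₀ = 13.0 m/s, h = 14.9992 m
½mv₀² + mgh = ½mv² ⇒ v = √(v₀² + 2gh) = √(13.0² + 2·7.2·14.9992) = 19.62 m/s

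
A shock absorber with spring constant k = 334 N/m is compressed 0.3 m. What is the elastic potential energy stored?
PE = ½kx² = ½(334)(0.3)² = 15.03 J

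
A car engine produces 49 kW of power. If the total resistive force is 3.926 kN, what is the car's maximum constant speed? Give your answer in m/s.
Convert to SI: F = 3926.0 N
P = Fv ⇒ v = P/F = 49000 W/3926.0 N = 12.48 m/s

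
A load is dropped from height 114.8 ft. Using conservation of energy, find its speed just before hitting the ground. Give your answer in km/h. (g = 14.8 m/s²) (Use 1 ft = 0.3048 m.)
Convert to SI: h = 34.991 m
mgh = ½mv² ⇒ v = √(2gh) = √(2·14.8·34.991) = 32.1828 m/s = 115.9 km/h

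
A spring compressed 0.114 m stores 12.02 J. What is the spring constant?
k = 2·PE/x² = 2·12.02/(0.114)² = 1850 N/m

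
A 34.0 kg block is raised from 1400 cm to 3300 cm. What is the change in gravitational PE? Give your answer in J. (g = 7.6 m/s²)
Convert to SI: m = 34.0 kg, Δh = 19.0 m
ΔPE = mgΔh = (34.0)(7.6)(19.0) = 4910 J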